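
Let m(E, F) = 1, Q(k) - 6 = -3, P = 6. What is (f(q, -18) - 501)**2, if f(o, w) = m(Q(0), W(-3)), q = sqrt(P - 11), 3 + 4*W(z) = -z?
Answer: 250000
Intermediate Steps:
Q(k) = 3 (Q(k) = 6 - 3 = 3)
W(z) = -3/4 - z/4 (W(z) = -3/4 + (-z)/4 = -3/4 - z/4)
q = I*sqrt(5) (q = sqrt(6 - 11) = sqrt(-5) = I*sqrt(5) ≈ 2.2361*I)
f(o, w) = 1
(f(q, -18) - 501)**2 = (1 - 501)**2 = (-500)**2 = 250000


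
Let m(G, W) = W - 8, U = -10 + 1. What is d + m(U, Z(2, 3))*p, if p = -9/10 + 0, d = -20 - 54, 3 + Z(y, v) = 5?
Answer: -343/5 ≈ -68.600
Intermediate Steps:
Z(y, v) = 2 (Z(y, v) = -3 + 5 = 2)
U = -9
m(G, W) = -8 + W
d = -74
p = -9/10 (p = (⅒)*(-9) + 0 = -9/10 + 0 = -9/10 ≈ -0.90000)
d + m(U, Z(2, 3))*p = -74 + (-8 + 2)*(-9/10) = -74 - 6*(-9/10) = -74 + 27/5 = -343/5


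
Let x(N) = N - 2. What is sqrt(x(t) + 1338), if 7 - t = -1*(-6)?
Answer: sqrt(1337) ≈ 36.565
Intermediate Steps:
t = 1 (t = 7 - (-1)*(-6) = 7 - 1*6 = 7 - 6 = 1)
x(N) = -2 + N
sqrt(x(t) + 1338) = sqrt((-2 + 1) + 1338) = sqrt(-1 + 1338) = sqrt(1337)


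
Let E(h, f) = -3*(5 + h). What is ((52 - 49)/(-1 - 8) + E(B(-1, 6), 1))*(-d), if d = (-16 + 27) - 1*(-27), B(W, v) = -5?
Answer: 38/3 ≈ 12.667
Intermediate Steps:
E(h, f) = -15 - 3*h
d = 38 (d = 11 + 27 = 38)
((52 - 49)/(-1 - 8) + E(B(-1, 6), 1))*(-d) = ((52 - 49)/(-1 - 8) + (-15 - 3*(-5)))*(-1*38) = (3/(-9) + (-15 + 15))*(-38) = (3*(-⅑) + 0)*(-38) = (-⅓ + 0)*(-38) = -⅓*(-38) = 38/3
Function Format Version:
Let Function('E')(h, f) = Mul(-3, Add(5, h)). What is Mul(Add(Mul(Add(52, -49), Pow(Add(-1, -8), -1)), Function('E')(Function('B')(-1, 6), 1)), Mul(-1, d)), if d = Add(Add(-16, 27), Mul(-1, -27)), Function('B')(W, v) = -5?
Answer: Rational(38, 3) ≈ 12.667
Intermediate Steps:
Function('E')(h, f) = Add(-15, Mul(-3, h))
d = 38 (d = Add(11, 27) = 38)
Mul(Add(Mul(Add(52, -49), Pow(Add(-1, -8), -1)), Function('E')(Function('B')(-1, 6), 1)), Mul(-1, d)) = Mul(Add(Mul(Add(52, -49), Pow(Add(-1, -8), -1)), Add(-15, Mul(-3, -5))), Mul(-1, 38)) = Mul(Add(Mul(3, Pow(-9, -1)), Add(-15, 15)), -38) = Mul(Add(Mul(3, Rational(-1, 9)), 0), -38) = Mul(Add(Rational(-1, 3), 0), -38) = Mul(Rational(-1, 3), -38) = Rational(38, 3)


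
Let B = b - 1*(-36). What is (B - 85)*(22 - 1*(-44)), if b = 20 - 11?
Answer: -2640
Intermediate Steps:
b = 9
B = 45 (B = 9 - 1*(-36) = 9 + 36 = 45)
(B - 85)*(22 - 1*(-44)) = (45 - 85)*(22 - 1*(-44)) = -40*(22 + 44) = -40*66 = -2640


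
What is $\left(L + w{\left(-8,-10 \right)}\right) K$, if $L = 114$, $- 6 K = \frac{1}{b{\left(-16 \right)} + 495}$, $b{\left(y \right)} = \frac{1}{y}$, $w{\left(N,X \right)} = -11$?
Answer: $- \frac{824}{23757} \approx -0.034685$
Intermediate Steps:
$K = - \frac{8}{23757}$ ($K = - \frac{1}{6 \left(\frac{1}{-16} + 495\right)} = - \frac{1}{6 \left(- \frac{1}{16} + 495\right)} = - \frac{1}{6 \cdot \frac{7919}{16}} = \left(- \frac{1}{6}\right) \frac{16}{7919} = - \frac{8}{23757} \approx -0.00033674$)
$\left(L + w{\left(-8,-10 \right)}\right) K = \left(114 - 11\right) \left(- \frac{8}{23757}\right) = 103 \left(- \frac{8}{23757}\right) = - \frac{824}{23757}$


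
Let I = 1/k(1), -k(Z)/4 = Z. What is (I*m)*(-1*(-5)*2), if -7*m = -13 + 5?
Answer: -20/7 ≈ -2.8571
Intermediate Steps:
m = 8/7 (m = -(-13 + 5)/7 = -1/7*(-8) = 8/7 ≈ 1.1429)
k(Z) = -4*Z
I = -1/4 (I = 1/(-4*1) = 1/(-4) = -1/4 ≈ -0.25000)
(I*m)*(-1*(-5)*2) = (-1/4*8/7)*(-1*(-5)*2) = -10*2/7 = -2/7*10 = -20/7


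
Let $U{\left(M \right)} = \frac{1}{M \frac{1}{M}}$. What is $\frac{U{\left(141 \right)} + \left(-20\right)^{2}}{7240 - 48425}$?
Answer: $- \frac{401}{41185} \approx -0.0097366$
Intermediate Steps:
$U{\left(M \right)} = 1$ ($U{\left(M \right)} = 1^{-1} = 1$)
$\frac{U{\left(141 \right)} + \left(-20\right)^{2}}{7240 - 48425} = \frac{1 + \left(-20\right)^{2}}{7240 - 48425} = \frac{1 + 400}{-41185} = 401 \left(- \frac{1}{41185}\right) = - \frac{401}{41185}$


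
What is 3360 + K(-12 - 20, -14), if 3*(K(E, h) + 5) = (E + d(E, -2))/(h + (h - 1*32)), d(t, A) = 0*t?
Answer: 150983/45 ≈ 3355.2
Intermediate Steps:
d(t, A) = 0
K(E, h) = -5 + E/(3*(-32 + 2*h)) (K(E, h) = -5 + ((E + 0)/(h + (h - 1*32)))/3 = -5 + (E/(h + (h - 32)))/3 = -5 + (E/(h + (-32 + h)))/3 = -5 + (E/(-32 + 2*h))/3 = -5 + E/(3*(-32 + 2*h)))
3360 + K(-12 - 20, -14) = 3360 + (480 + (-12 - 20) - 30*(-14))/(6*(-16 - 14)) = 3360 + (⅙)*(480 - 32 + 420)/(-30) = 3360 + (⅙)*(-1/30)*868 = 3360 - 217/45 = 150983/45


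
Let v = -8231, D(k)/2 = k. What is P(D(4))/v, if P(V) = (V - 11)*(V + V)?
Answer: 48/8231 ≈ 0.0058316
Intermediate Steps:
D(k) = 2*k
P(V) = 2*V*(-11 + V) (P(V) = (-11 + V)*(2*V) = 2*V*(-11 + V))
P(D(4))/v = (2*(2*4)*(-11 + 2*4))/(-8231) = (2*8*(-11 + 8))*(-1/8231) = (2*8*(-3))*(-1/8231) = -48*(-1/8231) = 48/8231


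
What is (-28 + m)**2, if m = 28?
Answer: 0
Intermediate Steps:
(-28 + m)**2 = (-28 + 28)**2 = 0**2 = 0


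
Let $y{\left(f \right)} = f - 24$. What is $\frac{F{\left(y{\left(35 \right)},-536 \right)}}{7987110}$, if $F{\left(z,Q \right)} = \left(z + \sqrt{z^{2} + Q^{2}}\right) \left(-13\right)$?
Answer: $- \frac{143}{7987110} - \frac{13 \sqrt{287417}}{7987110} \approx -0.00089049$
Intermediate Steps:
$y{\left(f \right)} = -24 + f$ ($y{\left(f \right)} = f - 24 = -24 + f$)
$F{\left(z,Q \right)} = - 13 z - 13 \sqrt{Q^{2} + z^{2}}$ ($F{\left(z,Q \right)} = \left(z + \sqrt{Q^{2} + z^{2}}\right) \left(-13\right) = - 13 z - 13 \sqrt{Q^{2} + z^{2}}$)
$\frac{F{\left(y{\left(35 \right)},-536 \right)}}{7987110} = \frac{- 13 \left(-24 + 35\right) - 13 \sqrt{\left(-536\right)^{2} + \left(-24 + 35\right)^{2}}}{7987110} = \left(\left(-13\right) 11 - 13 \sqrt{287296 + 11^{2}}\right) \frac{1}{7987110} = \left(-143 - 13 \sqrt{287296 + 121}\right) \frac{1}{7987110} = \left(-143 - 13 \sqrt{287417}\right) \frac{1}{7987110} = - \frac{143}{7987110} - \frac{13 \sqrt{287417}}{7987110}$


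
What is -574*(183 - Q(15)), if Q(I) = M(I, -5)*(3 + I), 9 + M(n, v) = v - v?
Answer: -198030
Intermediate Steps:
M(n, v) = -9 (M(n, v) = -9 + (v - v) = -9 + 0 = -9)
Q(I) = -27 - 9*I (Q(I) = -9*(3 + I) = -27 - 9*I)
-574*(183 - Q(15)) = -574*(183 - (-27 - 9*15)) = -574*(183 - (-27 - 135)) = -574*(183 - 1*(-162)) = -574*(183 + 162) = -574*345 = -198030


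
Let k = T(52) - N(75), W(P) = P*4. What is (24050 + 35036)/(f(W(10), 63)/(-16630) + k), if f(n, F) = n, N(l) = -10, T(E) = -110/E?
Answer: 2554760468/340811 ≈ 7496.1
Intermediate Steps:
W(P) = 4*P
k = 205/26 (k = -110/52 - 1*(-10) = -110*1/52 + 10 = -55/26 + 10 = 205/26 ≈ 7.8846)
(24050 + 35036)/(f(W(10), 63)/(-16630) + k) = (24050 + 35036)/((4*10)/(-16630) + 205/26) = 59086/(40*(-1/16630) + 205/26) = 59086/(-4/1663 + 205/26) = 59086/(340811/43238) = 59086*(43238/340811) = 2554760468/340811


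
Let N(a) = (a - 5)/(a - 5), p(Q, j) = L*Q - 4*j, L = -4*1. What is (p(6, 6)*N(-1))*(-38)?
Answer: 1824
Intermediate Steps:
L = -4
p(Q, j) = -4*Q - 4*j
N(a) = 1 (N(a) = (-5 + a)/(-5 + a) = 1)
(p(6, 6)*N(-1))*(-38) = ((-4*6 - 4*6)*1)*(-38) = ((-24 - 24)*1)*(-38) = -48*1*(-38) = -48*(-38) = 1824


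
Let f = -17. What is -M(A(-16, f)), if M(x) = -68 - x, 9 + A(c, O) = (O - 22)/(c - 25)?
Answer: 2458/41 ≈ 59.951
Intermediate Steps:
A(c, O) = -9 + (-22 + O)/(-25 + c) (A(c, O) = -9 + (O - 22)/(c - 25) = -9 + (-22 + O)/(-25 + c))
-M(A(-16, f)) = -(-68 - (203 - 17 - 9*(-16))/(-25 - 16)) = -(-68 - (203 - 17 + 144)/(-41)) = -(-68 - (-1)*330/41) = -(-68 - 1*(-330/41)) = -(-68 + 330/41) = -1*(-2458/41) = 2458/41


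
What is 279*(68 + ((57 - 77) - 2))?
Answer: 12834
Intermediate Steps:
279*(68 + ((57 - 77) - 2)) = 279*(68 + (-20 - 2)) = 279*(68 - 22) = 279*46 = 12834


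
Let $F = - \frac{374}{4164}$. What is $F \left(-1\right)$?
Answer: $\frac{187}{2082} \approx 0.089818$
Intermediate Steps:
$F = - \frac{187}{2082}$ ($F = \left(-374\right) \frac{1}{4164} = - \frac{187}{2082} \approx -0.089818$)
$F \left(-1\right) = \left(- \frac{187}{2082}\right) \left(-1\right) = \frac{187}{2082}$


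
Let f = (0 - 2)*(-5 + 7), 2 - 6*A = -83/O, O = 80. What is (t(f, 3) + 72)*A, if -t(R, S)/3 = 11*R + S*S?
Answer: 14337/160 ≈ 89.606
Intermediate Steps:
A = 81/160 (A = ⅓ - (-83)/(6*80) = ⅓ - ⅙*(-83/80) = ⅓ + 83/480 = 81/160 ≈ 0.50625)
f = -4 (f = -2*2 = -4)
t(R, S) = -33*R - 3*S² (t(R, S) = -3*(11*R + S*S) = -3*(11*R + S²) = -3*(S² + 11*R) = -33*R - 3*S²)
(t(f, 3) + 72)*A = ((-33*(-4) - 3*3²) + 72)*(81/160) = ((132 - 3*9) + 72)*(81/160) = ((132 - 27) + 72)*(81/160) = (105 + 72)*(81/160) = 177*(81/160) = 14337/160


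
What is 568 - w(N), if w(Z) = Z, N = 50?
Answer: 518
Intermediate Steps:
568 - w(N) = 568 - 1*50 = 568 - 50 = 518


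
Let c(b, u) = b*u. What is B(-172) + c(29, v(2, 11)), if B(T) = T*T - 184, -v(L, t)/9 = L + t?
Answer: 26007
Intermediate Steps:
v(L, t) = -9*L - 9*t (v(L, t) = -9*(L + t) = -9*L - 9*t)
B(T) = -184 + T² (B(T) = T² - 184 = -184 + T²)
B(-172) + c(29, v(2, 11)) = (-184 + (-172)²) + 29*(-9*2 - 9*11) = (-184 + 29584) + 29*(-18 - 99) = 29400 + 29*(-117) = 29400 - 3393 = 26007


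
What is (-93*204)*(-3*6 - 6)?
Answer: 455328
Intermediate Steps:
(-93*204)*(-3*6 - 6) = -18972*(-18 - 6) = -18972*(-24) = 455328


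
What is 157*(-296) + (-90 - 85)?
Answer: -46647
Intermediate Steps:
157*(-296) + (-90 - 85) = -46472 - 175 = -46647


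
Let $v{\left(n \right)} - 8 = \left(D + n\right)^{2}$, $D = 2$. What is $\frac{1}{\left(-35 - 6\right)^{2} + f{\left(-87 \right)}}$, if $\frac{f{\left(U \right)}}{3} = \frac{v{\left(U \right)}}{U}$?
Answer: $\frac{29}{41516} \approx 0.00069853$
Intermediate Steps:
$v{\left(n \right)} = 8 + \left(2 + n\right)^{2}$
$f{\left(U \right)} = \frac{3 \left(8 + \left(2 + U\right)^{2}\right)}{U}$ ($f{\left(U \right)} = 3 \frac{8 + \left(2 + U\right)^{2}}{U} = \frac{3 \left(8 + \left(2 + U\right)^{2}\right)}{U}$)
$\frac{1}{\left(-35 - 6\right)^{2} + f{\left(-87 \right)}} = \frac{1}{\left(-35 - 6\right)^{2} + \frac{3 \left(8 + \left(2 - 87\right)^{2}\right)}{-87}} = \frac{1}{\left(-41\right)^{2} + 3 \left(- \frac{1}{87}\right) \left(8 + \left(-85\right)^{2}\right)} = \frac{1}{1681 + 3 \left(- \frac{1}{87}\right) \left(8 + 7225\right)} = \frac{1}{1681 + 3 \left(- \frac{1}{87}\right) 7233} = \frac{1}{1681 - \frac{7233}{29}} = \frac{1}{\frac{41516}{29}} = \frac{29}{41516}$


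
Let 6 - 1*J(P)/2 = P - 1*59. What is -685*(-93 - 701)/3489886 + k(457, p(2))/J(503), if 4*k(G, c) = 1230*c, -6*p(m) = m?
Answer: 834160955/3057140136 ≈ 0.27286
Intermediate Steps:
p(m) = -m/6
J(P) = 130 - 2*P (J(P) = 12 - 2*(P - 1*59) = 12 - 2*(P - 59) = 12 - 2*(-59 + P) = 12 + (118 - 2*P) = 130 - 2*P)
k(G, c) = 615*c/2 (k(G, c) = (1230*c)/4 = 615*c/2)
-685*(-93 - 701)/3489886 + k(457, p(2))/J(503) = -685*(-93 - 701)/3489886 + (615*(-⅙*2)/2)/(130 - 2*503) = -685*(-794)*(1/3489886) + ((615/2)*(-⅓))/(130 - 1006) = 543890*(1/3489886) - 205/2/(-876) = 271945/1744943 - 205/2*(-1/876) = 271945/1744943 + 205/1752 = 834160955/3057140136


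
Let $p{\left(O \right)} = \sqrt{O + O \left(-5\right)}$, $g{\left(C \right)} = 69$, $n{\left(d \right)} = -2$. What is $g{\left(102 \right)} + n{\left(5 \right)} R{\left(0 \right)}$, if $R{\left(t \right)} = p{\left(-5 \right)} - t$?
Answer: $69 - 4 \sqrt{5} \approx 60.056$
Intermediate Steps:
$p{\left(O \right)} = 2 \sqrt{- O}$ ($p{\left(O \right)} = \sqrt{O - 5 O} = \sqrt{- 4 O} = 2 \sqrt{- O}$)
$R{\left(t \right)} = - t + 2 \sqrt{5}$ ($R{\left(t \right)} = 2 \sqrt{\left(-1\right) \left(-5\right)} - t = 2 \sqrt{5} - t = - t + 2 \sqrt{5}$)
$g{\left(102 \right)} + n{\left(5 \right)} R{\left(0 \right)} = 69 - 2 \left(\left(-1\right) 0 + 2 \sqrt{5}\right) = 69 - 2 \left(0 + 2 \sqrt{5}\right) = 69 - 2 \cdot 2 \sqrt{5} = 69 - 4 \sqrt{5}$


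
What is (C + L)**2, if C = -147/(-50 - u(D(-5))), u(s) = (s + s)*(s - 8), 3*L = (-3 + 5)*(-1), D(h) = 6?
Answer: 151321/6084 ≈ 24.872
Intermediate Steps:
L = -2/3 (L = ((-3 + 5)*(-1))/3 = (2*(-1))/3 = (1/3)*(-2) = -2/3 ≈ -0.66667)
u(s) = 2*s*(-8 + s) (u(s) = (2*s)*(-8 + s) = 2*s*(-8 + s))
C = 147/26 (C = -147/(-50 - 2*6*(-8 + 6)) = -147/(-50 - 2*6*(-2)) = -147/(-50 - 1*(-24)) = -147/(-50 + 24) = -147/(-26) = -147*(-1/26) = 147/26 ≈ 5.6538)
(C + L)**2 = (147/26 - 2/3)**2 = (389/78)**2 = 151321/6084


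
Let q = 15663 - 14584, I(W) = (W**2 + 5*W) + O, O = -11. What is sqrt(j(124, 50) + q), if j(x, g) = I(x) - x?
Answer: 22*sqrt(35) ≈ 130.15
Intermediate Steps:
I(W) = -11 + W**2 + 5*W (I(W) = (W**2 + 5*W) - 11 = -11 + W**2 + 5*W)
j(x, g) = -11 + x**2 + 4*x (j(x, g) = (-11 + x**2 + 5*x) - x = -11 + x**2 + 4*x)
q = 1079
sqrt(j(124, 50) + q) = sqrt((-11 + 124**2 + 4*124) + 1079) = sqrt((-11 + 15376 + 496) + 1079) = sqrt(15861 + 1079) = sqrt(16940) = 22*sqrt(35)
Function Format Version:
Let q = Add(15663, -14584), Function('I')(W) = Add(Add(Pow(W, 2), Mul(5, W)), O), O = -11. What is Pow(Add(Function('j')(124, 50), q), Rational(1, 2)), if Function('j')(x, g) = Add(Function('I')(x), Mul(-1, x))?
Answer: Mul(22, Pow(35, Rational(1, 2))) ≈ 130.15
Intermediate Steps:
Function('I')(W) = Add(-11, Pow(W, 2), Mul(5, W)) (Function('I')(W) = Add(Add(Pow(W, 2), Mul(5, W)), -11) = Add(-11, Pow(W, 2), Mul(5, W)))
Function('j')(x, g) = Add(-11, Pow(x, 2), Mul(4, x)) (Function('j')(x, g) = Add(Add(-11, Pow(x, 2), Mul(5, x)), Mul(-1, x)) = Add(-11, Pow(x, 2), Mul(4, x)))
q = 1079
Pow(Add(Function('j')(124, 50), q), Rational(1, 2)) = Pow(Add(Add(-11, Pow(124, 2), Mul(4, 124)), 1079), Rational(1, 2)) = Pow(Add(Add(-11, 15376, 496), 1079), Rational(1, 2)) = Pow(Add(15861, 1079), Rational(1, 2)) = Pow(16940, Rational(1, 2)) = Mul(22, Pow(35, Rational(1, 2)))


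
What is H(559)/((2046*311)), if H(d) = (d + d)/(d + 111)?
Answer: 559/213162510 ≈ 2.6224e-6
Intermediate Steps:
H(d) = 2*d/(111 + d) (H(d) = (2*d)/(111 + d) = 2*d/(111 + d))
H(559)/((2046*311)) = (2*559/(111 + 559))/((2046*311)) = (2*559/670)/636306 = (2*559*(1/670))*(1/636306) = (559/335)*(1/636306) = 559/213162510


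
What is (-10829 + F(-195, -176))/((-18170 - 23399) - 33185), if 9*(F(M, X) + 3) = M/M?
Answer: 97487/672786 ≈ 0.14490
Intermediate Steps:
F(M, X) = -26/9 (F(M, X) = -3 + (M/M)/9 = -3 + (1/9)*1 = -3 + 1/9 = -26/9)
(-10829 + F(-195, -176))/((-18170 - 23399) - 33185) = (-10829 - 26/9)/((-18170 - 23399) - 33185) = -97487/(9*(-41569 - 33185)) = -97487/9/(-74754) = -97487/9*(-1/74754) = 97487/672786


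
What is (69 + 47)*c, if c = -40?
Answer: -4640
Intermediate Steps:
(69 + 47)*c = (69 + 47)*(-40) = 116*(-40) = -4640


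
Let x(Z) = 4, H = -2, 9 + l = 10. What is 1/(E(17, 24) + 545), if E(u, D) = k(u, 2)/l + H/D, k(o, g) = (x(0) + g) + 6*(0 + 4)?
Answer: 12/6899 ≈ 0.0017394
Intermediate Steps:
l = 1 (l = -9 + 10 = 1)
k(o, g) = 28 + g (k(o, g) = (4 + g) + 6*(0 + 4) = (4 + g) + 6*4 = (4 + g) + 24 = 28 + g)
E(u, D) = 30 - 2/D (E(u, D) = (28 + 2)/1 - 2/D = 30*1 - 2/D = 30 - 2/D)
1/(E(17, 24) + 545) = 1/((30 - 2/24) + 545) = 1/((30 - 2*1/24) + 545) = 1/((30 - 1/12) + 545) = 1/(359/12 + 545) = 1/(6899/12) = 12/6899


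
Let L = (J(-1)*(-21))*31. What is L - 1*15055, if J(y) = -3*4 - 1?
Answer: -6592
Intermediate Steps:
J(y) = -13 (J(y) = -12 - 1 = -13)
L = 8463 (L = -13*(-21)*31 = 273*31 = 8463)
L - 1*15055 = 8463 - 1*15055 = 8463 - 15055 = -6592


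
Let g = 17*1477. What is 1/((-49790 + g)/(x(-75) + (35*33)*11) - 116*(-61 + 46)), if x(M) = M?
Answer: 4210/7317173 ≈ 0.00057536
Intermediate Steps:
g = 25109
1/((-49790 + g)/(x(-75) + (35*33)*11) - 116*(-61 + 46)) = 1/((-49790 + 25109)/(-75 + (35*33)*11) - 116*(-61 + 46)) = 1/(-24681/(-75 + 1155*11) - 116*(-15)) = 1/(-24681/(-75 + 12705) + 1740) = 1/(-24681/12630 + 1740) = 1/(-24681*1/12630 + 1740) = 1/(-8227/4210 + 1740) = 1/(7317173/4210) = 4210/7317173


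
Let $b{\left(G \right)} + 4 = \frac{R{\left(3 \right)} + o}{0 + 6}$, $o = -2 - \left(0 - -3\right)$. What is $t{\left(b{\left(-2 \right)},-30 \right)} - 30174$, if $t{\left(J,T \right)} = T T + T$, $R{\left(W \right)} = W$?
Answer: $-29304$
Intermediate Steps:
$o = -5$ ($o = -2 - \left(0 + 3\right) = -2 - 3 = -5$)
$b{\left(G \right)} = - \frac{13}{3}$ ($b{\left(G \right)} = -4 + \frac{3 - 5}{0 + 6} = -4 - \frac{2}{6} = -4 - \frac{1}{3} = - \frac{13}{3}$)
$t{\left(J,T \right)} = T + T^{2}$ ($t{\left(J,T \right)} = T^{2} + T = T + T^{2}$)
$t{\left(b{\left(-2 \right)},-30 \right)} - 30174 = - 30 \left(1 - 30\right) - 30174 = \left(-30\right) \left(-29\right) - 30174 = 870 - 30174 = -29304$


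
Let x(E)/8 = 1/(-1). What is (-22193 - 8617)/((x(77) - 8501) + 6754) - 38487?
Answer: -346225/9 ≈ -38469.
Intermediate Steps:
x(E) = -8 (x(E) = 8/(-1) = 8*(-1) = -8)
(-22193 - 8617)/((x(77) - 8501) + 6754) - 38487 = (-22193 - 8617)/((-8 - 8501) + 6754) - 38487 = -30810/(-8509 + 6754) - 38487 = -30810/(-1755) - 38487 = -30810*(-1/1755) - 38487 = 158/9 - 38487 = -346225/9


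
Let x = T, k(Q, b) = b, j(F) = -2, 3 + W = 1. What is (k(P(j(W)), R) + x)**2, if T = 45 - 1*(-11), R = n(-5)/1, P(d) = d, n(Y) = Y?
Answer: 2601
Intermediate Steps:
W = -2 (W = -3 + 1 = -2)
R = -5 (R = -5/1 = -5*1 = -5)
T = 56 (T = 45 + 11 = 56)
x = 56
(k(P(j(W)), R) + x)**2 = (-5 + 56)**2 = 51**2 = 2601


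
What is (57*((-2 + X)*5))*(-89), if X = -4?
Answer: 152190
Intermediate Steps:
(57*((-2 + X)*5))*(-89) = (57*((-2 - 4)*5))*(-89) = (57*(-6*5))*(-89) = (57*(-30))*(-89) = -1710*(-89) = 152190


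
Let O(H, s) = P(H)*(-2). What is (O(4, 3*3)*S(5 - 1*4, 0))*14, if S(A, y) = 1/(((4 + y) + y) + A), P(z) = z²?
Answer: -448/5 ≈ -89.600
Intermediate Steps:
O(H, s) = -2*H² (O(H, s) = H²*(-2) = -2*H²)
S(A, y) = 1/(4 + A + 2*y) (S(A, y) = 1/((4 + 2*y) + A) = 1/(4 + A + 2*y))
(O(4, 3*3)*S(5 - 1*4, 0))*14 = ((-2*4²)/(4 + (5 - 1*4) + 2*0))*14 = ((-2*16)/(4 + (5 - 4) + 0))*14 = -32/(4 + 1 + 0)*14 = -32/5*14 = -448/5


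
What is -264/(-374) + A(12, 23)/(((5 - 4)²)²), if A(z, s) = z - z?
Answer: 12/17 ≈ 0.70588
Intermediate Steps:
A(z, s) = 0
-264/(-374) + A(12, 23)/(((5 - 4)²)²) = -264/(-374) + 0/(((5 - 4)²)²) = -264*(-1/374) + 0/((1²)²) = 12/17 + 0/(1²) = 12/17 + 0/1 = 12/17 + 0*1 = 12/17 + 0 = 12/17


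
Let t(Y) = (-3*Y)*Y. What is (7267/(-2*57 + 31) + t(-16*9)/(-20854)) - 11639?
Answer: -10146059176/865441 ≈ -11724.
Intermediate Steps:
t(Y) = -3*Y**2
(7267/(-2*57 + 31) + t(-16*9)/(-20854)) - 11639 = (7267/(-2*57 + 31) - 3*(-16*9)**2/(-20854)) - 11639 = (7267/(-114 + 31) - 3*(-144)**2*(-1/20854)) - 11639 = (7267/(-83) - 3*20736*(-1/20854)) - 11639 = (7267*(-1/83) - 62208*(-1/20854)) - 11639 = (-7267/83 + 31104/10427) - 11639 = -73191377/865441 - 11639 = -10146059176/865441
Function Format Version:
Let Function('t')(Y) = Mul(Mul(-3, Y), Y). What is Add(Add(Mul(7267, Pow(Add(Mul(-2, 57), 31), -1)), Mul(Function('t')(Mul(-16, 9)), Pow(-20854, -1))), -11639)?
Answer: Rational(-10146059176, 865441) ≈ -11724.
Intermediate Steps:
Function('t')(Y) = Mul(-3, Pow(Y, 2))
Add(Add(Mul(7267, Pow(Add(Mul(-2, 57), 31), -1)), Mul(Function('t')(Mul(-16, 9)), Pow(-20854, -1))), -11639) = Add(Add(Mul(7267, Pow(Add(Mul(-2, 57), 31), -1)), Mul(Mul(-3, Pow(Mul(-16, 9), 2)), Pow(-20854, -1))), -11639) = Add(Add(Mul(7267, Pow(Add(-114, 31), -1)), Mul(Mul(-3, Pow(-144, 2)), Rational(-1, 20854))), -11639) = Add(Add(Mul(7267, Pow(-83, -1)), Mul(Mul(-3, 20736), Rational(-1, 20854))), -11639) = Add(Add(Mul(7267, Rational(-1, 83)), Mul(-62208, Rational(-1, 20854))), -11639) = Add(Add(Rational(-7267, 83), Rational(31104, 10427)), -11639) = Add(Rational(-73191377, 865441), -11639) = Rational(-10146059176, 865441)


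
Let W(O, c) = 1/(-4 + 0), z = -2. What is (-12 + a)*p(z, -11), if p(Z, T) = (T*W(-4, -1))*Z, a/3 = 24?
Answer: -330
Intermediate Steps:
a = 72 (a = 3*24 = 72)
W(O, c) = -¼ (W(O, c) = 1/(-4) = -¼)
p(Z, T) = -T*Z/4 (p(Z, T) = (T*(-¼))*Z = (-T/4)*Z = -T*Z/4)
(-12 + a)*p(z, -11) = (-12 + 72)*(-¼*(-11)*(-2)) = 60*(-11/2) = -330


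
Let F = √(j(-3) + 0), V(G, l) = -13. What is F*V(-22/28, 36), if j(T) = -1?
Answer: -13*I ≈ -13.0*I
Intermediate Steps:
F = I (F = √(-1 + 0) = √(-1) = I ≈ 1.0*I)
F*V(-22/28, 36) = I*(-13) = -13*I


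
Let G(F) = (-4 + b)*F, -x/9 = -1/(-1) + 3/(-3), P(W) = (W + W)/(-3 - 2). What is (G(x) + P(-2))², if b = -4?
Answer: 16/25 ≈ 0.64000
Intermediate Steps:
P(W) = -2*W/5 (P(W) = (2*W)/(-5) = (2*W)*(-⅕) = -2*W/5)
x = 0 (x = -9*(-1/(-1) + 3/(-3)) = -9*(-1*(-1) + 3*(-⅓)) = -9*(1 - 1) = -9*0 = 0)
G(F) = -8*F (G(F) = (-4 - 4)*F = -8*F)
(G(x) + P(-2))² = (-8*0 - ⅖*(-2))² = (0 + ⅘)² = (⅘)² = 16/25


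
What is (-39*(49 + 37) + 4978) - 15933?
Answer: -14309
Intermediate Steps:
(-39*(49 + 37) + 4978) - 15933 = (-39*86 + 4978) - 15933 = (-3354 + 4978) - 15933 = 1624 - 15933 = -14309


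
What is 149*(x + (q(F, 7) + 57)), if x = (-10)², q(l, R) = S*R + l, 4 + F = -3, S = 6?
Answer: 28608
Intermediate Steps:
F = -7 (F = -4 - 3 = -7)
q(l, R) = l + 6*R (q(l, R) = 6*R + l = l + 6*R)
x = 100
149*(x + (q(F, 7) + 57)) = 149*(100 + ((-7 + 6*7) + 57)) = 149*(100 + ((-7 + 42) + 57)) = 149*(100 + (35 + 57)) = 149*(100 + 92) = 149*192 = 28608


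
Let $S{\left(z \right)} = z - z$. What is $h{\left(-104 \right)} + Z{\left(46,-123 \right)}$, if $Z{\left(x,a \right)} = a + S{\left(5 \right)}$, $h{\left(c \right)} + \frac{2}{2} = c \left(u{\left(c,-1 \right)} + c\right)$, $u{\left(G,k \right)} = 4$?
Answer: $10276$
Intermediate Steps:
$S{\left(z \right)} = 0$
$h{\left(c \right)} = -1 + c \left(4 + c\right)$
$Z{\left(x,a \right)} = a$ ($Z{\left(x,a \right)} = a + 0 = a$)
$h{\left(-104 \right)} + Z{\left(46,-123 \right)} = \left(-1 + \left(-104\right)^{2} + 4 \left(-104\right)\right) - 123 = \left(-1 + 10816 - 416\right) - 123 = 10399 - 123 = 10276$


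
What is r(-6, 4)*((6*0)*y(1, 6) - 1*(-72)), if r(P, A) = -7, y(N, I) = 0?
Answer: -504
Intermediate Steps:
r(-6, 4)*((6*0)*y(1, 6) - 1*(-72)) = -7*((6*0)*0 - 1*(-72)) = -7*(0*0 + 72) = -7*(0 + 72) = -7*72 = -504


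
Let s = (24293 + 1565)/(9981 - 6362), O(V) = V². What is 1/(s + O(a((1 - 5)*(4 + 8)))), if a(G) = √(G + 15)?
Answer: -517/13367 ≈ -0.038677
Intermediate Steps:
a(G) = √(15 + G)
s = 3694/517 (s = 25858/3619 = 25858*(1/3619) = 3694/517 ≈ 7.1451)
1/(s + O(a((1 - 5)*(4 + 8)))) = 1/(3694/517 + (√(15 + (1 - 5)*(4 + 8)))²) = 1/(3694/517 + (√(15 - 4*12))²) = 1/(3694/517 + (√(15 - 48))²) = 1/(3694/517 + (√(-33))²) = 1/(3694/517 + (I*√33)²) = 1/(3694/517 - 33) = 1/(-13367/517) = -517/13367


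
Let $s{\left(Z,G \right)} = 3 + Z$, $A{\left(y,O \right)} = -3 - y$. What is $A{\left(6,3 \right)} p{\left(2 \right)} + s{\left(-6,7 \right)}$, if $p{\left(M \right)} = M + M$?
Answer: $-39$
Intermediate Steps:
$p{\left(M \right)} = 2 M$
$A{\left(6,3 \right)} p{\left(2 \right)} + s{\left(-6,7 \right)} = \left(-3 - 6\right) 2 \cdot 2 + \left(3 - 6\right) = \left(-3 - 6\right) 4 - 3 = \left(-9\right) 4 - 3 = -36 - 3 = -39$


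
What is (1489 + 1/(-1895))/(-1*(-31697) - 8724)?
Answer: 2821654/43533835 ≈ 0.064815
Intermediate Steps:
(1489 + 1/(-1895))/(-1*(-31697) - 8724) = (1489 - 1/1895)/(31697 - 8724) = (2821654/1895)/22973 = (2821654/1895)*(1/22973) = 2821654/43533835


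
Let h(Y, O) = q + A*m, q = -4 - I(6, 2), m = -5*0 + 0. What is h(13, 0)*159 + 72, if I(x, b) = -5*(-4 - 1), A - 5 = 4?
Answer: -4539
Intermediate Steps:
A = 9 (A = 5 + 4 = 9)
m = 0 (m = 0 + 0 = 0)
I(x, b) = 25 (I(x, b) = -5*(-5) = 25)
q = -29 (q = -4 - 1*25 = -4 - 25 = -29)
h(Y, O) = -29 (h(Y, O) = -29 + 9*0 = -29 + 0 = -29)
h(13, 0)*159 + 72 = -29*159 + 72 = -4611 + 72 = -4539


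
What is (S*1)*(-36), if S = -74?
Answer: 2664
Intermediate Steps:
(S*1)*(-36) = -74*1*(-36) = -74*(-36) = 2664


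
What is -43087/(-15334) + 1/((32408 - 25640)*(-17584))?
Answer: 233078170055/82948932864 ≈ 2.8099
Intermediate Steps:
-43087/(-15334) + 1/((32408 - 25640)*(-17584)) = -43087*(-1/15334) - 1/17584/6768 = 3917/1394 + (1/6768)*(-1/17584) = 3917/1394 - 1/119008512 = 233078170055/82948932864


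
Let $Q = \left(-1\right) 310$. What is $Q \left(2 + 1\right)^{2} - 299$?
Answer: $-3089$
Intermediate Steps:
$Q = -310$
$Q \left(2 + 1\right)^{2} - 299 = - 310 \left(2 + 1\right)^{2} - 299 = - 310 \cdot 3^{2} - 299 = \left(-310\right) 9 - 299 = -2790 - 299 = -3089$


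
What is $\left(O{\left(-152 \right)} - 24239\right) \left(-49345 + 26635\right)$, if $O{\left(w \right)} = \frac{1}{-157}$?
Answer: $\frac{86423450040}{157} \approx 5.5047 \cdot 10^{8}$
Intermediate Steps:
$O{\left(w \right)} = - \frac{1}{157}$
$\left(O{\left(-152 \right)} - 24239\right) \left(-49345 + 26635\right) = \left(- \frac{1}{157} - 24239\right) \left(-49345 + 26635\right) = \left(- \frac{3805524}{157}\right) \left(-22710\right) = \frac{86423450040}{157}$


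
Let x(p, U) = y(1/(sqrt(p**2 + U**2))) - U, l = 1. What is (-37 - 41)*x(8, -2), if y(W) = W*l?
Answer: -156 - 39*sqrt(17)/17 ≈ -165.46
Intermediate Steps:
y(W) = W (y(W) = W*1 = W)
x(p, U) = 1/sqrt(U**2 + p**2) - U (x(p, U) = 1/(sqrt(p**2 + U**2)) - U = 1/(sqrt(U**2 + p**2)) - U = 1/sqrt(U**2 + p**2) - U)
(-37 - 41)*x(8, -2) = (-37 - 41)*(1/sqrt((-2)**2 + 8**2) - 1*(-2)) = -78*(1/sqrt(4 + 64) + 2) = -78*(1/sqrt(68) + 2) = -78*(sqrt(17)/34 + 2) = -78*(2 + sqrt(17)/34) = -156 - 39*sqrt(17)/17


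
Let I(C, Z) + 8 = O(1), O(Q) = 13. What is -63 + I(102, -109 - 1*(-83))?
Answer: -58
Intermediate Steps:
I(C, Z) = 5 (I(C, Z) = -8 + 13 = 5)
-63 + I(102, -109 - 1*(-83)) = -63 + 5 = -58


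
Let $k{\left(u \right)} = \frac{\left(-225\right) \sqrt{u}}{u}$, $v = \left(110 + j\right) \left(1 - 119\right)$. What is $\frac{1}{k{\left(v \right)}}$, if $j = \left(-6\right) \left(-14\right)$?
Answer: $- \frac{2 i \sqrt{5723}}{225} \approx - 0.67245 i$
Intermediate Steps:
$j = 84$
$v = -22892$ ($v = \left(110 + 84\right) \left(1 - 119\right) = 194 \left(-118\right) = -22892$)
$k{\left(u \right)} = - \frac{225}{\sqrt{u}}$
$\frac{1}{k{\left(v \right)}} = \frac{1}{\left(-225\right) \frac{1}{\sqrt{-22892}}} = \frac{1}{\left(-225\right) \left(- \frac{i \sqrt{5723}}{11446}\right)} = \frac{1}{\frac{225}{11446} i \sqrt{5723}} = - \frac{2 i \sqrt{5723}}{225}$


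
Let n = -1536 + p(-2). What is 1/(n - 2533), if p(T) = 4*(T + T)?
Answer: -1/4085 ≈ -0.00024480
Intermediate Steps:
p(T) = 8*T (p(T) = 4*(2*T) = 8*T)
n = -1552 (n = -1536 + 8*(-2) = -1536 - 16 = -1552)
1/(n - 2533) = 1/(-1552 - 2533) = 1/(-4085) = -1/4085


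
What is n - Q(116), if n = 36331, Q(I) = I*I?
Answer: 22875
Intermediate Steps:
Q(I) = I²
n - Q(116) = 36331 - 1*116² = 36331 - 1*13456 = 36331 - 13456 = 22875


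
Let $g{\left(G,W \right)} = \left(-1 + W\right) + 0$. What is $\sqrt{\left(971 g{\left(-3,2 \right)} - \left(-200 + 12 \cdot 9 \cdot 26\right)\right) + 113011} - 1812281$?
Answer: $-1812281 + \sqrt{111374} \approx -1.8119 \cdot 10^{6}$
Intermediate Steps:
$g{\left(G,W \right)} = -1 + W$
$\sqrt{\left(971 g{\left(-3,2 \right)} - \left(-200 + 12 \cdot 9 \cdot 26\right)\right) + 113011} - 1812281 = \sqrt{\left(971 \left(-1 + 2\right) - \left(-200 + 12 \cdot 9 \cdot 26\right)\right) + 113011} - 1812281 = \sqrt{\left(971 \cdot 1 - \left(-200 + 108 \cdot 26\right)\right) + 113011} - 1812281 = \sqrt{\left(971 - \left(-200 + 2808\right)\right) + 113011} - 1812281 = \sqrt{\left(971 - 2608\right) + 113011} - 1812281 = \sqrt{-1637 + 113011} - 1812281 = \sqrt{111374} - 1812281 = -1812281 + \sqrt{111374}$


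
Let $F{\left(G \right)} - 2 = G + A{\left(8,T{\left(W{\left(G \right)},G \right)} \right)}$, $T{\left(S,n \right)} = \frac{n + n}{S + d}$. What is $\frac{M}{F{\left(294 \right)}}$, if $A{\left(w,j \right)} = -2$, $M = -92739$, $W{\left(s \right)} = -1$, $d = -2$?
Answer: $- \frac{30913}{98} \approx -315.44$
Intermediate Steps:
$T{\left(S,n \right)} = \frac{2 n}{-2 + S}$ ($T{\left(S,n \right)} = \frac{n + n}{S - 2} = \frac{2 n}{-2 + S}$)
$F{\left(G \right)} = G$ ($F{\left(G \right)} = 2 + \left(G - 2\right) = 2 + \left(-2 + G\right) = G$)
$\frac{M}{F{\left(294 \right)}} = - \frac{92739}{294} = \left(-92739\right) \frac{1}{294} = - \frac{30913}{98}$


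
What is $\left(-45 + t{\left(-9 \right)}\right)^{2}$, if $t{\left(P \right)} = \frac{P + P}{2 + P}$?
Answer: $\frac{88209}{49} \approx 1800.2$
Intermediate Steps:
$t{\left(P \right)} = \frac{2 P}{2 + P}$
$\left(-45 + t{\left(-9 \right)}\right)^{2} = \left(-45 + 2 \left(-9\right) \frac{1}{2 - 9}\right)^{2} = \left(-45 + 2 \left(-9\right) \frac{1}{-7}\right)^{2} = \left(-45 + 2 \left(-9\right) \left(- \frac{1}{7}\right)\right)^{2} = \left(-45 + \frac{18}{7}\right)^{2} = \left(- \frac{297}{7}\right)^{2} = \frac{88209}{49}$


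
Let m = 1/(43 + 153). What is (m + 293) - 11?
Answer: 55273/196 ≈ 282.00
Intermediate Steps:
m = 1/196 ≈ 0.0051020
(m + 293) - 11 = (1/196 + 293) - 11 = 57429/196 - 11 = 55273/196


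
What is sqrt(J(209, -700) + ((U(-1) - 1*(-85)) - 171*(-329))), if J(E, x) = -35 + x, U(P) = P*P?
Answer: sqrt(55610) ≈ 235.82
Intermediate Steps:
U(P) = P**2
sqrt(J(209, -700) + ((U(-1) - 1*(-85)) - 171*(-329))) = sqrt((-35 - 700) + (((-1)**2 - 1*(-85)) - 171*(-329))) = sqrt(-735 + ((1 + 85) + 56259)) = sqrt(-735 + (86 + 56259)) = sqrt(-735 + 56345) = sqrt(55610)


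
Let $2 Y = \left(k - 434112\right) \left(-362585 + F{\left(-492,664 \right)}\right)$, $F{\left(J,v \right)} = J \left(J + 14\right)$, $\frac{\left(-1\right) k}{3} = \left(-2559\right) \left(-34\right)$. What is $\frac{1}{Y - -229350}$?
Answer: $\frac{1}{44283138435} \approx 2.2582 \cdot 10^{-11}$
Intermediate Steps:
$k = -261018$ ($k = - 3 \left(\left(-2559\right) \left(-34\right)\right) = \left(-3\right) 87006 = -261018$)
$F{\left(J,v \right)} = J \left(14 + J\right)$
$Y = 44282909085$ ($Y = \frac{\left(-261018 - 434112\right) \left(-362585 - 492 \left(14 - 492\right)\right)}{2} = \frac{\left(-261018 - 434112\right) \left(-362585 - -235176\right)}{2} = \frac{\left(-261018 - 434112\right) \left(-362585 + 235176\right)}{2} = \frac{\left(-695130\right) \left(-127409\right)}{2} = \frac{1}{2} \cdot 88565818170 = 44282909085$)
$\frac{1}{Y - -229350} = \frac{1}{44282909085 - -229350} = \frac{1}{44282909085 + 229350} = \frac{1}{44283138435}$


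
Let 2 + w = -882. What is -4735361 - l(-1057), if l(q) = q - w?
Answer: -4735188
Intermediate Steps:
w = -884 (w = -2 - 882 = -884)
l(q) = 884 + q (l(q) = q - 1*(-884) = q + 884 = 884 + q)
-4735361 - l(-1057) = -4735361 - (884 - 1057) = -4735361 - 1*(-173) = -4735361 + 173 = -4735188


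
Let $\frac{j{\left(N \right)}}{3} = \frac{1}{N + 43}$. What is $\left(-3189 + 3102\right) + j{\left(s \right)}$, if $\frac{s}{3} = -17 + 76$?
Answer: $- \frac{19137}{220} \approx -86.986$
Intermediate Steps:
$s = 177$ ($s = 3 \left(-17 + 76\right) = 3 \cdot 59 = 177$)
$j{\left(N \right)} = \frac{3}{43 + N}$ ($j{\left(N \right)} = \frac{3}{N + 43} = \frac{3}{43 + N}$)
$\left(-3189 + 3102\right) + j{\left(s \right)} = \left(-3189 + 3102\right) + \frac{3}{43 + 177} = -87 + \frac{3}{220} = - \frac{19137}{220}$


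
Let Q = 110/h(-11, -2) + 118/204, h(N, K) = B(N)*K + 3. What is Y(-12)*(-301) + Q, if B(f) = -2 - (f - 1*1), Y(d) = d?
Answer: 367823/102 ≈ 3606.1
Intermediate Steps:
B(f) = -1 - f (B(f) = -2 - (f - 1) = -2 - (-1 + f) = -2 + (1 - f) = -1 - f)
h(N, K) = 3 + K*(-1 - N) (h(N, K) = (-1 - N)*K + 3 = K*(-1 - N) + 3 = 3 + K*(-1 - N))
Q = -601/102 (Q = 110/(3 - 1*(-2)*(1 - 11)) + 118/204 = 110/(3 - 1*(-2)*(-10)) + 118*(1/204) = 110/(3 - 20) + 59/102 = 110/(-17) + 59/102 = 110*(-1/17) + 59/102 = -110/17 + 59/102 = -601/102 ≈ -5.8922)
Y(-12)*(-301) + Q = -12*(-301) - 601/102 = 3612 - 601/102 = 367823/102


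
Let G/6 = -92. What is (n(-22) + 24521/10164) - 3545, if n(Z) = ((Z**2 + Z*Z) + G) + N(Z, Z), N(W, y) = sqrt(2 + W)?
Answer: -4539805/1452 + 2*I*sqrt(5) ≈ -3126.6 + 4.4721*I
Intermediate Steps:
G = -552 (G = 6*(-92) = -552)
n(Z) = -552 + sqrt(2 + Z) + 2*Z**2 (n(Z) = ((Z**2 + Z*Z) - 552) + sqrt(2 + Z) = ((Z**2 + Z**2) - 552) + sqrt(2 + Z) = (2*Z**2 - 552) + sqrt(2 + Z) = (-552 + 2*Z**2) + sqrt(2 + Z) = -552 + sqrt(2 + Z) + 2*Z**2)
(n(-22) + 24521/10164) - 3545 = ((-552 + sqrt(2 - 22) + 2*(-22)**2) + 24521/10164) - 3545 = ((-552 + sqrt(-20) + 2*484) + 24521*(1/10164)) - 3545 = ((-552 + 2*I*sqrt(5) + 968) + 3503/1452) - 3545 = ((416 + 2*I*sqrt(5)) + 3503/1452) - 3545 = (607535/1452 + 2*I*sqrt(5)) - 3545 = -4539805/1452 + 2*I*sqrt(5)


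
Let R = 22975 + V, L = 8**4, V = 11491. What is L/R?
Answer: 2048/17233 ≈ 0.11884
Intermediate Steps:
L = 4096
R = 34466 (R = 22975 + 11491 = 34466)
L/R = 4096/34466 = 4096*(1/34466) = 2048/17233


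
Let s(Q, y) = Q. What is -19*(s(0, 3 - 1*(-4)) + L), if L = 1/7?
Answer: -19/7 ≈ -2.7143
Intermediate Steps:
L = 1/7 ≈ 0.14286
-19*(s(0, 3 - 1*(-4)) + L) = -19*(0 + 1/7) = -19*1/7 = -19/7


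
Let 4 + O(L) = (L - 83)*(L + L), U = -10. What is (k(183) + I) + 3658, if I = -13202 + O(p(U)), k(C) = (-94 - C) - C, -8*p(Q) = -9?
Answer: -326151/32 ≈ -10192.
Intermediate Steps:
p(Q) = 9/8 (p(Q) = -⅛*(-9) = 9/8)
k(C) = -94 - 2*C
O(L) = -4 + 2*L*(-83 + L) (O(L) = -4 + (L - 83)*(L + L) = -4 + (-83 + L)*(2*L) = -4 + 2*L*(-83 + L))
I = -428487/32 (I = -13202 + (-4 - 166*9/8 + 2*(9/8)²) = -13202 + (-4 - 747/4 + 2*(81/64)) = -13202 + (-4 - 747/4 + 81/32) = -13202 - 6023/32 = -428487/32 ≈ -13390.)
(k(183) + I) + 3658 = ((-94 - 2*183) - 428487/32) + 3658 = ((-94 - 366) - 428487/32) + 3658 = (-460 - 428487/32) + 3658 = -443207/32 + 3658 = -326151/32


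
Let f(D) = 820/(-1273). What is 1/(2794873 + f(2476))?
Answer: 1273/3557872509 ≈ 3.5780e-7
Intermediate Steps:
f(D) = -820/1273 (f(D) = 820*(-1/1273) = -820/1273)
1/(2794873 + f(2476)) = 1/(2794873 - 820/1273) = 1/(3557872509/1273) = 1273/3557872509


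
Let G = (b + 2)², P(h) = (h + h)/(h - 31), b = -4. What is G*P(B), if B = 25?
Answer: -100/3 ≈ -33.333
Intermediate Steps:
P(h) = 2*h/(-31 + h) (P(h) = (2*h)/(-31 + h) = 2*h/(-31 + h))
G = 4 (G = (-4 + 2)² = (-2)² = 4)
G*P(B) = 4*(2*25/(-31 + 25)) = 4*(2*25/(-6)) = 4*(2*25*(-⅙)) = 4*(-25/3) = -100/3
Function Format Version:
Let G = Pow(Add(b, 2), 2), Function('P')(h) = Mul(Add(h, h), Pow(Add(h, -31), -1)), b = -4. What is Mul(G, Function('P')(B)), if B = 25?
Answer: Rational(-100, 3) ≈ -33.333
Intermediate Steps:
Function('P')(h) = Mul(2, h, Pow(Add(-31, h), -1)) (Function('P')(h) = Mul(Mul(2, h), Pow(Add(-31, h), -1)) = Mul(2, h, Pow(Add(-31, h), -1)))
G = 4 (G = Pow(Add(-4, 2), 2) = Pow(-2, 2) = 4)
Mul(G, Function('P')(B)) = Mul(4, Mul(2, 25, Pow(Add(-31, 25), -1))) = Mul(4, Mul(2, 25, Pow(-6, -1))) = Mul(4, Mul(2, 25, Rational(-1, 6))) = Mul(4, Rational(-25, 3)) = Rational(-100, 3)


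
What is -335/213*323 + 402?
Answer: -22579/213 ≈ -106.00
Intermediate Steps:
-335/213*323 + 402 = -108205/213 + 402 = -22579/213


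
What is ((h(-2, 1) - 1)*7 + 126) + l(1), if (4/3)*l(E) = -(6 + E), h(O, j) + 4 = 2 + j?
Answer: 427/4 ≈ 106.75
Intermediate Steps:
h(O, j) = -2 + j (h(O, j) = -4 + (2 + j) = -2 + j)
l(E) = -9/2 - 3*E/4 (l(E) = 3*(-(6 + E))/4 = 3*(-6 - E)/4 = -9/2 - 3*E/4)
((h(-2, 1) - 1)*7 + 126) + l(1) = (((-2 + 1) - 1)*7 + 126) + (-9/2 - ¾*1) = ((-1 - 1)*7 + 126) + (-9/2 - ¾) = (-2*7 + 126) - 21/4 = (-14 + 126) - 21/4 = 112 - 21/4 = 427/4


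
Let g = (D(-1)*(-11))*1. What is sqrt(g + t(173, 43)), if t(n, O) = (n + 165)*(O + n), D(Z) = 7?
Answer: sqrt(72931) ≈ 270.06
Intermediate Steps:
t(n, O) = (165 + n)*(O + n)
g = -77 (g = (7*(-11))*1 = -77*1 = -77)
sqrt(g + t(173, 43)) = sqrt(-77 + (173**2 + 165*43 + 165*173 + 43*173)) = sqrt(-77 + (29929 + 7095 + 28545 + 7439)) = sqrt(-77 + 73008) = sqrt(72931)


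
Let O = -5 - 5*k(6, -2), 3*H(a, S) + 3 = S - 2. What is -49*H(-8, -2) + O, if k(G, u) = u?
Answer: 358/3 ≈ 119.33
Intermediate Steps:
H(a, S) = -5/3 + S/3 (H(a, S) = -1 + (S - 2)/3 = -1 + (-2 + S)/3 = -1 + (-⅔ + S/3) = -5/3 + S/3)
O = 5 (O = -5 - 5*(-2) = -5 + 10 = 5)
-49*H(-8, -2) + O = -49*(-5/3 + (⅓)*(-2)) + 5 = -49*(-5/3 - ⅔) + 5 = -49*(-7/3) + 5 = 343/3 + 5 = 358/3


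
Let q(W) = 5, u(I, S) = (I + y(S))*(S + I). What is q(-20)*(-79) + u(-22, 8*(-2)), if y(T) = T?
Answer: 1049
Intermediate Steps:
u(I, S) = (I + S)**2 (u(I, S) = (I + S)*(S + I) = (I + S)*(I + S) = (I + S)**2)
q(-20)*(-79) + u(-22, 8*(-2)) = 5*(-79) + ((-22)**2 + (8*(-2))**2 + 2*(-22)*(8*(-2))) = -395 + (484 + (-16)**2 + 2*(-22)*(-16)) = -395 + (484 + 256 + 704) = -395 + 1444 = 1049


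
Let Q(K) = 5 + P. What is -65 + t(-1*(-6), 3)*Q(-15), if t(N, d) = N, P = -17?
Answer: -137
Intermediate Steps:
Q(K) = -12 (Q(K) = 5 - 17 = -12)
-65 + t(-1*(-6), 3)*Q(-15) = -65 - 1*(-6)*(-12) = -65 + 6*(-12) = -65 - 72 = -137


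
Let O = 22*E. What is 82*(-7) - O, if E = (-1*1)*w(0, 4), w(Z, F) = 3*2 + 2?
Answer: -398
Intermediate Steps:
w(Z, F) = 8 (w(Z, F) = 6 + 2 = 8)
E = -8 (E = -1*1*8 = -1*8 = -8)
O = -176 (O = 22*(-8) = -176)
82*(-7) - O = 82*(-7) - 1*(-176) = -574 + 176 = -398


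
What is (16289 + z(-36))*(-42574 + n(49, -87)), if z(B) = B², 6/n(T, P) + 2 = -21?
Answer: -17219372680/23 ≈ -7.4867e+8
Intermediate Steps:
n(T, P) = -6/23 (n(T, P) = 6/(-2 - 21) = 6/(-23) = 6*(-1/23) = -6/23)
(16289 + z(-36))*(-42574 + n(49, -87)) = (16289 + (-36)²)*(-42574 - 6/23) = (16289 + 1296)*(-979208/23) = 17585*(-979208/23) = -17219372680/23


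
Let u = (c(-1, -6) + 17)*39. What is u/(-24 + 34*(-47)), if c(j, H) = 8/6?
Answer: -715/1622 ≈ -0.44081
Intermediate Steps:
c(j, H) = 4/3 (c(j, H) = 8*(⅙) = 4/3)
u = 715 (u = (4/3 + 17)*39 = (55/3)*39 = 715)
u/(-24 + 34*(-47)) = 715/(-24 + 34*(-47)) = 715/(-24 - 1598) = 715/(-1622) = 715*(-1/1622) = -715/1622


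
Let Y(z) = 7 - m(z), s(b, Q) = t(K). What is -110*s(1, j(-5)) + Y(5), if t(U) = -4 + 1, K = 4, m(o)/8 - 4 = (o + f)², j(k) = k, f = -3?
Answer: 273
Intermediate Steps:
m(o) = 32 + 8*(-3 + o)² (m(o) = 32 + 8*(o - 3)² = 32 + 8*(-3 + o)²)
t(U) = -3
s(b, Q) = -3
Y(z) = -25 - 8*(-3 + z)² (Y(z) = 7 - (32 + 8*(-3 + z)²) = 7 + (-32 - 8*(-3 + z)²) = -25 - 8*(-3 + z)²)
-110*s(1, j(-5)) + Y(5) = -110*(-3) + (-25 - 8*(-3 + 5)²) = 330 + (-25 - 8*2²) = 330 + (-25 - 8*4) = 330 + (-25 - 32) = 330 - 57 = 273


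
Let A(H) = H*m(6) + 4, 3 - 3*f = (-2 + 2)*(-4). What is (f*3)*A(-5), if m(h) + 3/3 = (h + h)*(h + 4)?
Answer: -1773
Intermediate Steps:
m(h) = -1 + 2*h*(4 + h) (m(h) = -1 + (h + h)*(h + 4) = -1 + (2*h)*(4 + h) = -1 + 2*h*(4 + h))
f = 1 (f = 1 - (-2 + 2)*(-4)/3 = 1 - 0*(-4) = 1 - 1/3*0 = 1 + 0 = 1)
A(H) = 4 + 119*H (A(H) = H*(-1 + 2*6**2 + 8*6) + 4 = H*(-1 + 2*36 + 48) + 4 = H*(-1 + 72 + 48) + 4 = H*119 + 4 = 119*H + 4 = 4 + 119*H)
(f*3)*A(-5) = (1*3)*(4 + 119*(-5)) = 3*(4 - 595) = 3*(-591) = -1773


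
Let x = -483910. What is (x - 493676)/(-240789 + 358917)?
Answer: -162931/19688 ≈ -8.2757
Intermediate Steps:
(x - 493676)/(-240789 + 358917) = (-483910 - 493676)/(-240789 + 358917) = -977586/118128 = -977586*1/118128 = -162931/19688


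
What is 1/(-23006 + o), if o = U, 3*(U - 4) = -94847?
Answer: -3/163853 ≈ -1.8309e-5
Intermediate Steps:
U = -94835/3 (U = 4 + (⅓)*(-94847) = 4 - 94847/3 = -94835/3 ≈ -31612.)
o = -94835/3 ≈ -31612.
1/(-23006 + o) = 1/(-23006 - 94835/3) = 1/(-163853/3) = -3/163853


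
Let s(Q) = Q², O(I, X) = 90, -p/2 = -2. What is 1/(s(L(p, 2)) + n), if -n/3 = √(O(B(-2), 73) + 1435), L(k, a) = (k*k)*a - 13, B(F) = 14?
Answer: 361/116596 + 15*√61/116596 ≈ 0.0041009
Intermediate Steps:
p = 4 (p = -2*(-2) = 4)
L(k, a) = -13 + a*k² (L(k, a) = k²*a - 13 = a*k² - 13 = -13 + a*k²)
n = -15*√61 (n = -3*√(90 + 1435) = -15*√61 ≈ -117.15)
1/(s(L(p, 2)) + n) = 1/((-13 + 2*4²)² - 15*√61) = 1/((-13 + 2*16)² - 15*√61) = 1/((-13 + 32)² - 15*√61) = 1/(19² - 15*√61) = 1/(361 - 15*√61)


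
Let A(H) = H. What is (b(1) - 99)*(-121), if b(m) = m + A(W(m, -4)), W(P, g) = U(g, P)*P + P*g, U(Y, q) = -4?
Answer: 12826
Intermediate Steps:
W(P, g) = -4*P + P*g
b(m) = -7*m (b(m) = m + m*(-4 - 4) = m + m*(-8) = m - 8*m = -7*m)
(b(1) - 99)*(-121) = (-7*1 - 99)*(-121) = (-7 - 99)*(-121) = -106*(-121) = 12826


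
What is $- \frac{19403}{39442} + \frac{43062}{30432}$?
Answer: $\frac{92331609}{100024912} \approx 0.92309$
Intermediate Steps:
$- \frac{19403}{39442} + \frac{43062}{30432} = \left(-19403\right) \frac{1}{39442} + 43062 \cdot \frac{1}{30432} = - \frac{19403}{39442} + \frac{7177}{5072} = \frac{92331609}{100024912}$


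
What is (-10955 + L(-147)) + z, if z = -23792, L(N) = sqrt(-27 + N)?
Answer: -34747 + I*sqrt(174) ≈ -34747.0 + 13.191*I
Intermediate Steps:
(-10955 + L(-147)) + z = (-10955 + sqrt(-27 - 147)) - 23792 = (-10955 + sqrt(-174)) - 23792 = (-10955 + I*sqrt(174)) - 23792 = -34747 + I*sqrt(174)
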